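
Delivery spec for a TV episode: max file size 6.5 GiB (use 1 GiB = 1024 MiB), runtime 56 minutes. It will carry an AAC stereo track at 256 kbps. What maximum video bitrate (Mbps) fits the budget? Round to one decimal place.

Budget: 6.5 GiB = 55834.6 Mb.
56 min = 3360 s
Total bitrate budget: 55834.6 Mb / 3360 s = 16.617 Mbps.
Audio: 256 kbps = 0.256 Mbps.
Video: 16.617 − 0.256 = 16.361 Mbps.

16.4 Mbps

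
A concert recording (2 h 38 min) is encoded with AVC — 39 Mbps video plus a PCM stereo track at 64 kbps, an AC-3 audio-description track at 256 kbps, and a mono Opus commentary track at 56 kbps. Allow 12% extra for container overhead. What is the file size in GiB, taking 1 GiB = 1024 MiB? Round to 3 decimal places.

48.671 GiB

2 h 38 min = 158 min = 9480 s
Audio total: 64 + 256 + 56 = 376 kbps = 0.376 Mbps.
Total bitrate: 39 + 0.376 = 39.376 Mbps.
Stream data: 39.376 Mbps × 9480 s = 373284.5 Mb.
With 12% container overhead: ×1.12.
418,079 Mb = 52,259,827,200 bytes ÷ 1,073,741,824 = 48.67 GiB.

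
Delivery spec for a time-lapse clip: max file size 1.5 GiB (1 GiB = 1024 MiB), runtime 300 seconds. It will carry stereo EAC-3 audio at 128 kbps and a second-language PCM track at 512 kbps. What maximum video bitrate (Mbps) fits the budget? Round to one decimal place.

42.3 Mbps

Budget: 1.5 GiB = 12884.9 Mb.
Total bitrate budget: 12884.9 Mb / 300 s = 42.950 Mbps.
Audio total: 128 + 512 = 640 kbps = 0.640 Mbps.
Video: 42.950 − 0.640 = 42.310 Mbps.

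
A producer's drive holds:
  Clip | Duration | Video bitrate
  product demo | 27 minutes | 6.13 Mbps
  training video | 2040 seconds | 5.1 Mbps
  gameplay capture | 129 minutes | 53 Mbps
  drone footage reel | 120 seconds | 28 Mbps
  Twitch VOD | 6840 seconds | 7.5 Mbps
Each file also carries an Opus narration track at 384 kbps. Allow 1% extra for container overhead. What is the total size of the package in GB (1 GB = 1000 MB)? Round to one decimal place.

Audio: 384 kbps = 0.384 Mbps.
product demo: 6.514 Mbps × 1620 s × 1.01 = 10658.2 Mb
training video: 5.484 Mbps × 2040 s × 1.01 = 11299.2 Mb
gameplay capture: 53.384 Mbps × 7740 s × 1.01 = 417324.1 Mb
drone footage reel: 28.384 Mbps × 120 s × 1.01 = 3440.1 Mb
Twitch VOD: 7.884 Mbps × 6840 s × 1.01 = 54465.8 Mb
Total: 497187.5 Mb = 62148.4 MB.
= 62.15 GB.

62.1 GB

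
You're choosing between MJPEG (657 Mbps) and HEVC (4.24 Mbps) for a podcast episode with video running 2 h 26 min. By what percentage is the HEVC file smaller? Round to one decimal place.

99.4%

2 h 26 min = 146 min = 8760 s
MJPEG: 657.000 Mbps × 8760 s = 5755320.0 Mb = 670.007 GiB.
HEVC: 4.240 Mbps × 8760 s = 37142.4 Mb = 4.324 GiB.
Reduction: (1 − 4.324/670.007) × 100 = 99.35%.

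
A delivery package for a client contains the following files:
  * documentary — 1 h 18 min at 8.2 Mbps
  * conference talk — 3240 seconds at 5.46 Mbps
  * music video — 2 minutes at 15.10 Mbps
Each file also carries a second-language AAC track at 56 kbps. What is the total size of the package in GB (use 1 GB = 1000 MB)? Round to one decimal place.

7.3 GB

Audio: 56 kbps = 0.056 Mbps.
documentary: 8.256 Mbps × 4680 s = 38638.1 Mb
conference talk: 5.516 Mbps × 3240 s = 17871.8 Mb
music video: 15.156 Mbps × 120 s = 1818.7 Mb
Total: 58328.6 Mb = 7291.1 MB.
= 7.291 GB.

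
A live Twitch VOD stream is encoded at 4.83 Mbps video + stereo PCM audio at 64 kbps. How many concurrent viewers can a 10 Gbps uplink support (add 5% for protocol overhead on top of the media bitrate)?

Audio: 64 kbps = 0.064 Mbps.
Per-viewer media rate: 4.894 Mbps.
On the wire with 5% overhead: 5.139 Mbps.
10 Gbps = 10,000 Mbps; 10,000 / 5.139 = 1946.02 → 1946 viewers.

1946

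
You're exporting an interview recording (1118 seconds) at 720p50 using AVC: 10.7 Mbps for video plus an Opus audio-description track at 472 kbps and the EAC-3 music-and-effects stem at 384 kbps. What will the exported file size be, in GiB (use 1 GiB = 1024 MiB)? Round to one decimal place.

1.5 GiB

Audio total: 472 + 384 = 856 kbps = 0.856 Mbps.
Total bitrate: 10.7 + 0.856 = 11.556 Mbps.
Stream data: 11.556 Mbps × 1118 s = 12919.6 Mb.
12,920 Mb = 1,614,951,000 bytes ÷ 1,073,741,824 = 1.504 GiB.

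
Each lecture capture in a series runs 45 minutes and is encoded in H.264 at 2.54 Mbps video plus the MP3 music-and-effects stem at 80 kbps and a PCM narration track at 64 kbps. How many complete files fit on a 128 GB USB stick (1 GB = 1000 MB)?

141

45 min = 2700 s
Audio total: 80 + 64 = 144 kbps = 0.144 Mbps.
Total bitrate: 2.684 Mbps.
Per item: 2.684 Mbps × 2700 s = 7,247 Mb = 905.9 MB.
Capacity: 128 GB = 1,024,000 Mb; 141.30 items → 141 complete.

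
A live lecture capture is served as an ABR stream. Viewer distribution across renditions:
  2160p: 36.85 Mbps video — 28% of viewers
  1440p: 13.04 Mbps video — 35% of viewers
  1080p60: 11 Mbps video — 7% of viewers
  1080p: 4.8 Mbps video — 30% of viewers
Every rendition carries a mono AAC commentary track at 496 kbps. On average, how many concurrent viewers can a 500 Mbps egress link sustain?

28

Audio: 496 kbps = 0.496 Mbps.
Average per-viewer bitrate: 0.28×37.346 + 0.35×13.536 + 0.07×11.496 + 0.30×5.296 = 17.588 Mbps.
500 Mbps = 500.0 Mbps; 500.0 / 17.588 = 28.43 → 28.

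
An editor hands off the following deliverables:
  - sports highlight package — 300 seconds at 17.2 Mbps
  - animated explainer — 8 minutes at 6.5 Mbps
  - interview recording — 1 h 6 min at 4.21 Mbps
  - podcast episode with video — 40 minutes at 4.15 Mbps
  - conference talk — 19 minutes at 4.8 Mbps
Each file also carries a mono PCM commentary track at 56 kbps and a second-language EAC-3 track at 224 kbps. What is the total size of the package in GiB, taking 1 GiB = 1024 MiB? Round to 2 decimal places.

Audio total: 56 + 224 = 280 kbps = 0.280 Mbps.
sports highlight package: 17.480 Mbps × 300 s = 5244.0 Mb
animated explainer: 6.780 Mbps × 480 s = 3254.4 Mb
interview recording: 4.490 Mbps × 3960 s = 17780.4 Mb
podcast episode with video: 4.430 Mbps × 2400 s = 10632.0 Mb
conference talk: 5.080 Mbps × 1140 s = 5791.2 Mb
Total: 42702.0 Mb = 5337.8 MB.
= 4.971 GiB.

4.97 GiB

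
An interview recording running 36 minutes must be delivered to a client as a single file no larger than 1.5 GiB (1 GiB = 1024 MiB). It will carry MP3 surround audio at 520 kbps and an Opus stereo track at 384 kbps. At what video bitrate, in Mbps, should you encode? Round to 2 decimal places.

5.06 Mbps

Budget: 1.5 GiB = 12884.9 Mb.
36 min = 2160 s
Total bitrate budget: 12884.9 Mb / 2160 s = 5.965 Mbps.
Audio total: 520 + 384 = 904 kbps = 0.904 Mbps.
Video: 5.965 − 0.904 = 5.061 Mbps.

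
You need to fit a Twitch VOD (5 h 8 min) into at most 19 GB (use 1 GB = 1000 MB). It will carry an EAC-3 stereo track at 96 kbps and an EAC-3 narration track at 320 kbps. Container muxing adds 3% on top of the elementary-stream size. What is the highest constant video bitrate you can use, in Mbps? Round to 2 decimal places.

Budget: 19 GB = 152000.0 Mb.
Stream payload after overhead: 152000.0 / 1.03 = 147572.8 Mb.
5 h 8 min = 308 min = 18480 s
Total bitrate budget: 147572.8 Mb / 18480 s = 7.986 Mbps.
Audio total: 96 + 320 = 416 kbps = 0.416 Mbps.
Video: 7.986 − 0.416 = 7.570 Mbps.

7.57 Mbps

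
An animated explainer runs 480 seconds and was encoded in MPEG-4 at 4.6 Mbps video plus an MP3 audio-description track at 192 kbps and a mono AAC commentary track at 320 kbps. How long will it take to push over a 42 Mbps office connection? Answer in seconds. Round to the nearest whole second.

58 seconds

Audio total: 192 + 320 = 512 kbps = 0.512 Mbps.
Total bitrate: 5.112 Mbps.
File: 5.112 Mbps × 480 s = 2453.8 Mb.
At 42 Mbps: 2453.8 / 42 = 58.4 s ≈ 58.4 seconds.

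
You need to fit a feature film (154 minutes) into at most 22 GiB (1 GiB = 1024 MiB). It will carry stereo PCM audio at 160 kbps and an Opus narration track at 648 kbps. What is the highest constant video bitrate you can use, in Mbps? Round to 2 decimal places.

19.64 Mbps

Budget: 22 GiB = 188978.6 Mb.
154 min = 9240 s
Total bitrate budget: 188978.6 Mb / 9240 s = 20.452 Mbps.
Audio total: 160 + 648 = 808 kbps = 0.808 Mbps.
Video: 20.452 − 0.808 = 19.644 Mbps.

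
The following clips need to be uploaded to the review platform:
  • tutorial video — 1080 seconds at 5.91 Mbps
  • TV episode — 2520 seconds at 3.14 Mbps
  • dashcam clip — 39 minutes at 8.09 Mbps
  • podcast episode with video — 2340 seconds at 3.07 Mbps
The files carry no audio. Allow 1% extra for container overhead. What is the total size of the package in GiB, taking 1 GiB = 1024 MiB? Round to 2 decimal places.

tutorial video: 5.910 Mbps × 1080 s × 1.01 = 6446.6 Mb
TV episode: 3.140 Mbps × 2520 s × 1.01 = 7991.9 Mb
dashcam clip: 8.090 Mbps × 2340 s × 1.01 = 19119.9 Mb
podcast episode with video: 3.070 Mbps × 2340 s × 1.01 = 7255.6 Mb
Total: 40814.1 Mb = 5101.8 MB.
= 4.751 GiB.

4.75 GiB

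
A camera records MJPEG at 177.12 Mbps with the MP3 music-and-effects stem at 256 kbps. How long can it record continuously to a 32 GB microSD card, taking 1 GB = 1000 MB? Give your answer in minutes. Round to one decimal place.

Audio: 256 kbps = 0.256 Mbps.
Total bitrate: 177.12 + 0.256 = 177.376 Mbps.
Capacity: 32 GB = 256,000 Mb.
Recording time: 256,000 / 177.376 = 1,443 s ≈ 24.1 minutes.

24.1 minutes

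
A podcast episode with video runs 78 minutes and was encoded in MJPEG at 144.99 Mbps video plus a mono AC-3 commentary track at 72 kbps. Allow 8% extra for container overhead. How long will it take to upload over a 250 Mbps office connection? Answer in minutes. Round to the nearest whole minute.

78 min = 4680 s
Audio: 72 kbps = 0.072 Mbps.
Total bitrate: 145.062 Mbps.
File: 145.062 Mbps × 4680 s = 678890.2 Mb.
With 8% container overhead: ×1.08. → 733201.4 Mb.
At 250 Mbps: 733201.4 / 250 = 2932.8 s ≈ 48.9 minutes.

49 minutes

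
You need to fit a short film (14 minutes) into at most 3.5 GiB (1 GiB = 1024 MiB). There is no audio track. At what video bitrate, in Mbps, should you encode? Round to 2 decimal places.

35.79 Mbps

Budget: 3.5 GiB = 30064.8 Mb.
14 min = 840 s
Total bitrate budget: 30064.8 Mb / 840 s = 35.791 Mbps.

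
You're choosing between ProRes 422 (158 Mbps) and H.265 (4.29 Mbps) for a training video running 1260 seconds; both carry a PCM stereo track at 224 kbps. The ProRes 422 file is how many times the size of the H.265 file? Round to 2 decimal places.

35.05

Audio: 224 kbps = 0.224 Mbps.
ProRes 422: 158.224 Mbps × 1260 s = 199362.2 Mb = 23.209 GiB.
H.265: 4.514 Mbps × 1260 s = 5687.6 Mb = 0.662 GiB.
Ratio: 23.209 / 0.662 = 35.052.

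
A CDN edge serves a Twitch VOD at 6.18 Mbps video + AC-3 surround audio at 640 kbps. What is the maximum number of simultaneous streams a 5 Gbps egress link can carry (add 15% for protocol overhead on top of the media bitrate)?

637

Audio: 640 kbps = 0.640 Mbps.
Per-viewer media rate: 6.820 Mbps.
On the wire with 15% overhead: 7.843 Mbps.
5 Gbps = 5,000 Mbps; 5,000 / 7.843 = 637.51 → 637 viewers.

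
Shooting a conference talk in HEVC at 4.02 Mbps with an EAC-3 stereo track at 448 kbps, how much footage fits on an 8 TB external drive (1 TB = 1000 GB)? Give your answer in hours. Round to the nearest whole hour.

3979 hours

Audio: 448 kbps = 0.448 Mbps.
Total bitrate: 4.02 + 0.448 = 4.468 Mbps.
Capacity: 8 TB = 64,000,000 Mb.
Recording time: 64,000,000 / 4.468 = 14,324,082 s ≈ 3,979 hours.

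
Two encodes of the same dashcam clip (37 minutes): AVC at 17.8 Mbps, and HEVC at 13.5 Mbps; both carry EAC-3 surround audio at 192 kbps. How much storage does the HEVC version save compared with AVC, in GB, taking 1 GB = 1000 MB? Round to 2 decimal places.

1.19 GB

37 min = 2220 s
Audio: 192 kbps = 0.192 Mbps.
AVC: 17.992 Mbps × 2220 s = 39942.2 Mb = 4.993 GB.
HEVC: 13.692 Mbps × 2220 s = 30396.2 Mb = 3.800 GB.
Saving: 4.993 − 3.800 = 1.193 GB.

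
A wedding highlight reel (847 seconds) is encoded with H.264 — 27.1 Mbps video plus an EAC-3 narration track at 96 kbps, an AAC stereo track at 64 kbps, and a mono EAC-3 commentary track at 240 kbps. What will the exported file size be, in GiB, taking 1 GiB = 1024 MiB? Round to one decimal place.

Audio total: 96 + 64 + 240 = 400 kbps = 0.400 Mbps.
Total bitrate: 27.1 + 0.400 = 27.500 Mbps.
Stream data: 27.500 Mbps × 847 s = 23292.5 Mb.
23,292 Mb = 2,911,562,500 bytes ÷ 1,073,741,824 = 2.712 GiB.

2.7 GiB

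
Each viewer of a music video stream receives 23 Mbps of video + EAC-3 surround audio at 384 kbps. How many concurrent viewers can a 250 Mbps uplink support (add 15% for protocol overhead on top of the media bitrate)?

9

Audio: 384 kbps = 0.384 Mbps.
Per-viewer media rate: 23.384 Mbps.
On the wire with 15% overhead: 26.892 Mbps.
250 Mbps = 250.0 Mbps; 250.0 / 26.892 = 9.30 → 9 viewers.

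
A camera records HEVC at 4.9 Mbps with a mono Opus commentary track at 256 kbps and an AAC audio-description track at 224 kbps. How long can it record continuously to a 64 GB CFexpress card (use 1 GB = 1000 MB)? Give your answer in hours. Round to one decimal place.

26.4 hours

Audio total: 256 + 224 = 480 kbps = 0.480 Mbps.
Total bitrate: 4.9 + 0.480 = 5.380 Mbps.
Capacity: 64 GB = 512,000 Mb.
Recording time: 512,000 / 5.380 = 95,167 s ≈ 26.4 hours.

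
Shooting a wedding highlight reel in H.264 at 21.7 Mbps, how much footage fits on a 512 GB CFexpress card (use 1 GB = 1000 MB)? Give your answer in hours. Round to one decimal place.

Capacity: 512 GB = 4,096,000 Mb.
Recording time: 4,096,000 / 21.700 = 188,756 s ≈ 52.4 hours.

52.4 hours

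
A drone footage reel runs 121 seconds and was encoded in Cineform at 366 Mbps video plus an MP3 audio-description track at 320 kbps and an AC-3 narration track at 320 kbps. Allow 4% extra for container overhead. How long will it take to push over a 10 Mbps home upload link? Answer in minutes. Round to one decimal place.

Audio total: 320 + 320 = 640 kbps = 0.640 Mbps.
Total bitrate: 366.640 Mbps.
File: 366.640 Mbps × 121 s = 44363.4 Mb.
With 4% container overhead: ×1.04. → 46138.0 Mb.
At 10 Mbps: 46138.0 / 10 = 4613.8 s ≈ 76.9 minutes.

76.9 minutes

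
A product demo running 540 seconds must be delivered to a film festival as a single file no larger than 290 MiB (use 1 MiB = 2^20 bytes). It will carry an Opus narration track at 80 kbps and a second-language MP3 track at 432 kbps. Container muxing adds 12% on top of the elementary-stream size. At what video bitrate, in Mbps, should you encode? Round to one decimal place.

3.5 Mbps

Budget: 290 MiB = 2432.7 Mb.
Stream payload after overhead: 2432.7 / 1.12 = 2172.1 Mb.
Total bitrate budget: 2172.1 Mb / 540 s = 4.022 Mbps.
Audio total: 80 + 432 = 512 kbps = 0.512 Mbps.
Video: 4.022 − 0.512 = 3.510 Mbps.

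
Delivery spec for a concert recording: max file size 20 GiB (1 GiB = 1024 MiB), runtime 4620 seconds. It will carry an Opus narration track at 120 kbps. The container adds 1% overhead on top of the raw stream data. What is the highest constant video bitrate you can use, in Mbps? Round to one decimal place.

36.7 Mbps

Budget: 20 GiB = 171798.7 Mb.
Stream payload after overhead: 171798.7 / 1.01 = 170097.7 Mb.
Total bitrate budget: 170097.7 Mb / 4620 s = 36.818 Mbps.
Audio: 120 kbps = 0.120 Mbps.
Video: 36.818 − 0.120 = 36.698 Mbps.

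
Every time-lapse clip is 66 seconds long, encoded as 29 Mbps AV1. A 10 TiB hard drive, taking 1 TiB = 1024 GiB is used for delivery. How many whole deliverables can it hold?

Per item: 29.000 Mbps × 66 s = 1,914 Mb = 239.2 MB.
Capacity: 10 TiB = 87,960,930 Mb; 45956.60 items → 45956 complete.

45956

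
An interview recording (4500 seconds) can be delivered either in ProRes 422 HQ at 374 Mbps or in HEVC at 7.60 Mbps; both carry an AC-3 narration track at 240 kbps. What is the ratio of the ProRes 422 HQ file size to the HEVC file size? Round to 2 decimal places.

47.73

Audio: 240 kbps = 0.240 Mbps.
ProRes 422 HQ: 374.240 Mbps × 4500 s = 1684080.0 Mb = 210.510 GB.
HEVC: 7.840 Mbps × 4500 s = 35280.0 Mb = 4.410 GB.
Ratio: 210.510 / 4.410 = 47.735.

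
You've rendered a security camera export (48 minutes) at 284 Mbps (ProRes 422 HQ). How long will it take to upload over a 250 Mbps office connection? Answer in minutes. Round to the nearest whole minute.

48 min = 2880 s
File: 284.000 Mbps × 2880 s = 817920.0 Mb.
At 250 Mbps: 817920.0 / 250 = 3271.7 s ≈ 54.5 minutes.

55 minutes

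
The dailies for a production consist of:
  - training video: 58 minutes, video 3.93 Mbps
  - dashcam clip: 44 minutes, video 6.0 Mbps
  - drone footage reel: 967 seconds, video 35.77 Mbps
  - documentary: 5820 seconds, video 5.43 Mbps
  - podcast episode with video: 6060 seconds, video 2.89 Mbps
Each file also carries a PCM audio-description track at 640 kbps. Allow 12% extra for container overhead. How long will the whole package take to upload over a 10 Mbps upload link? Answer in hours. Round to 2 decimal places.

3.90 hours

Audio: 640 kbps = 0.640 Mbps.
training video: 4.570 Mbps × 3480 s × 1.12 = 17812.0 Mb
dashcam clip: 6.640 Mbps × 2640 s × 1.12 = 19633.2 Mb
drone footage reel: 36.410 Mbps × 967 s × 1.12 = 39433.5 Mb
documentary: 6.070 Mbps × 5820 s × 1.12 = 39566.7 Mb
podcast episode with video: 3.530 Mbps × 6060 s × 1.12 = 23958.8 Mb
Total: 140404.2 Mb = 17550.5 MB.
At 10 Mbps: 140404.2 / 10 = 14040 s ≈ 3.9 hours.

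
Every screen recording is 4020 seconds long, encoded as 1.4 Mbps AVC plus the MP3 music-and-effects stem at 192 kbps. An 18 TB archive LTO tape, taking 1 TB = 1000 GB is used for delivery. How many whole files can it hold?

Audio: 192 kbps = 0.192 Mbps.
Total bitrate: 1.592 Mbps.
Per item: 1.592 Mbps × 4020 s = 6,400 Mb = 800.0 MB.
Capacity: 18 TB = 144,000,000 Mb; 22500.56 items → 22500 complete.

22500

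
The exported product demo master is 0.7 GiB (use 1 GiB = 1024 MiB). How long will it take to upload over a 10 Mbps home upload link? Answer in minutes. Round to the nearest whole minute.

10 minutes

File: 0.7 GiB = 6013.0 Mb.
At 10 Mbps: 6013.0 / 10 = 601.3 s ≈ 10 minutes.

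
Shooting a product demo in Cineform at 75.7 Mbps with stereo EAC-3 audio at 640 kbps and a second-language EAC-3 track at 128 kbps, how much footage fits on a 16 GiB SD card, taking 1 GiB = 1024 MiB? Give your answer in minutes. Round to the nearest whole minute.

Audio total: 640 + 128 = 768 kbps = 0.768 Mbps.
Total bitrate: 75.7 + 0.768 = 76.468 Mbps.
Capacity: 16 GiB = 137,439 Mb.
Recording time: 137,439 / 76.468 = 1,797 s ≈ 30.0 minutes.

30 minutes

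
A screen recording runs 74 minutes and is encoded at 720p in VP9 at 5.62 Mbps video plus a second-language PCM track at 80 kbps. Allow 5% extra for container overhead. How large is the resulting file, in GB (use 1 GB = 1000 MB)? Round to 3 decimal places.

3.322 GB

74 min = 4440 s
Audio: 80 kbps = 0.080 Mbps.
Total bitrate: 5.62 + 0.080 = 5.700 Mbps.
Stream data: 5.700 Mbps × 4440 s = 25308.0 Mb.
With 5% container overhead: ×1.05.
26,573 Mb ÷ 8 = 3,322 MB → 3.322 GB.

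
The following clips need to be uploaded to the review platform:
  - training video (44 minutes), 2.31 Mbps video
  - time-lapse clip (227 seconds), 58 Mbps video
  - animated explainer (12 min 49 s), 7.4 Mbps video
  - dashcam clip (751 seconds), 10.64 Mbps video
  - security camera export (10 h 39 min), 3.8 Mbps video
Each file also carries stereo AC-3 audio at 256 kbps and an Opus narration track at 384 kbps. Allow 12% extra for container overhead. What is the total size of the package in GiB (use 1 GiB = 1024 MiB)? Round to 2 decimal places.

26.86 GiB

Audio total: 256 + 384 = 640 kbps = 0.640 Mbps.
training video: 2.950 Mbps × 2640 s × 1.12 = 8722.6 Mb
time-lapse clip: 58.640 Mbps × 227 s × 1.12 = 14908.6 Mb
animated explainer: 8.040 Mbps × 769 s × 1.12 = 6924.7 Mb
dashcam clip: 11.280 Mbps × 751 s × 1.12 = 9487.8 Mb
security camera export: 4.440 Mbps × 38340 s × 1.12 = 190657.2 Mb
Total: 230700.9 Mb = 28837.6 MB.
= 26.86 GiB.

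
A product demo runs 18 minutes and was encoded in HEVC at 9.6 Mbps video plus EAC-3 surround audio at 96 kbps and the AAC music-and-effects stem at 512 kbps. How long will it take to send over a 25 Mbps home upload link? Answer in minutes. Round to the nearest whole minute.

18 min = 1080 s
Audio total: 96 + 512 = 608 kbps = 0.608 Mbps.
Total bitrate: 10.208 Mbps.
File: 10.208 Mbps × 1080 s = 11024.6 Mb.
At 25 Mbps: 11024.6 / 25 = 441.0 s ≈ 7.35 minutes.

7 minutes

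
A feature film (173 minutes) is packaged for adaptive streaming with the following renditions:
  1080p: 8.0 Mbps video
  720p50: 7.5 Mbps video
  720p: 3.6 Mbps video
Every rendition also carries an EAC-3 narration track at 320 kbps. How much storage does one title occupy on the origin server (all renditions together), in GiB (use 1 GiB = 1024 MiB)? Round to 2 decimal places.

173 min = 10380 s
Audio: 320 kbps = 0.320 Mbps.
Sum of rendition bitrates: (8.0+0.320) + (7.5+0.320) + (3.6+0.320) = 20.060 Mbps.
× 10380 s = 208,223 Mb = 26,028 MB = 24.24 GiB.

24.24 GiB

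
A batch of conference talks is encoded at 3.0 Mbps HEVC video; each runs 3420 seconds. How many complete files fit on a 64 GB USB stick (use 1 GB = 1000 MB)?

49

Per item: 3.000 Mbps × 3420 s = 10,260 Mb = 1,282 MB.
Capacity: 64 GB = 512,000 Mb; 49.90 items → 49 complete.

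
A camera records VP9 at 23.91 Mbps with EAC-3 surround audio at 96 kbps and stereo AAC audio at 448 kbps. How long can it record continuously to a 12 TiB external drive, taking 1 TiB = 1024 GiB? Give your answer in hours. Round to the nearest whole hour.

Audio total: 96 + 448 = 544 kbps = 0.544 Mbps.
Total bitrate: 23.91 + 0.544 = 24.454 Mbps.
Capacity: 12 TiB = 105,553,116 Mb.
Recording time: 105,553,116 / 24.454 = 4,316,395 s ≈ 1,199 hours.

1199 hours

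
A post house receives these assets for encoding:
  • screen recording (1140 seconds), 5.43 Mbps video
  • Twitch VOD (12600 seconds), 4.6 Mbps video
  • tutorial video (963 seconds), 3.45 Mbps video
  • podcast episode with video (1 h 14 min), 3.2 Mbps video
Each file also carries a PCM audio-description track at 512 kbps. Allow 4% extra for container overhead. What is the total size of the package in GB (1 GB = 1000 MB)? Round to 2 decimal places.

11.89 GB

Audio: 512 kbps = 0.512 Mbps.
screen recording: 5.942 Mbps × 1140 s × 1.04 = 7044.8 Mb
Twitch VOD: 5.112 Mbps × 12600 s × 1.04 = 66987.6 Mb
tutorial video: 3.962 Mbps × 963 s × 1.04 = 3968.0 Mb
podcast episode with video: 3.712 Mbps × 4440 s × 1.04 = 17140.5 Mb
Total: 95141.0 Mb = 11892.6 MB.
= 11.89 GB.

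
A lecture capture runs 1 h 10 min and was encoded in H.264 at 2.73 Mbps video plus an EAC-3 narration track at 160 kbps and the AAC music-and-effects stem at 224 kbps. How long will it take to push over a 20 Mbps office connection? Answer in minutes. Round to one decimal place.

1 h 10 min = 70 min = 4200 s
Audio total: 160 + 224 = 384 kbps = 0.384 Mbps.
Total bitrate: 3.114 Mbps.
File: 3.114 Mbps × 4200 s = 13078.8 Mb.
At 20 Mbps: 13078.8 / 20 = 653.9 s ≈ 10.9 minutes.

10.9 minutes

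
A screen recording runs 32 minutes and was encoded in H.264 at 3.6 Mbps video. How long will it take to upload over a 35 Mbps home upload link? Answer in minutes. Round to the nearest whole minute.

3 minutes

32 min = 1920 s
File: 3.600 Mbps × 1920 s = 6912.0 Mb.
At 35 Mbps: 6912.0 / 35 = 197.5 s ≈ 3.29 minutes.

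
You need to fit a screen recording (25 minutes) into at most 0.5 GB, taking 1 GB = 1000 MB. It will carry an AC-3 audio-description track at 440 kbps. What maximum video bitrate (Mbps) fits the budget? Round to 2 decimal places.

2.23 Mbps

Budget: 0.5 GB = 4000.0 Mb.
25 min = 1500 s
Total bitrate budget: 4000.0 Mb / 1500 s = 2.667 Mbps.
Audio: 440 kbps = 0.440 Mbps.
Video: 2.667 − 0.440 = 2.227 Mbps.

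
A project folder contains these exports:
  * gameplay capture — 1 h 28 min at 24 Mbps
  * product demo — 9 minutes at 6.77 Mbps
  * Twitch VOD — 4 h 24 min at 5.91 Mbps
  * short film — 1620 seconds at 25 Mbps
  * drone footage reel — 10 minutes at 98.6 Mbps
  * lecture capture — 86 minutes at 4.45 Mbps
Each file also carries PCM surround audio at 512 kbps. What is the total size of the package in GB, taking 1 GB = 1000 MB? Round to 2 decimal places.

45.19 GB

Audio: 512 kbps = 0.512 Mbps.
gameplay capture: 24.512 Mbps × 5280 s = 129423.4 Mb
product demo: 7.282 Mbps × 540 s = 3932.3 Mb
Twitch VOD: 6.422 Mbps × 15840 s = 101724.5 Mb
short film: 25.512 Mbps × 1620 s = 41329.4 Mb
drone footage reel: 99.112 Mbps × 600 s = 59467.2 Mb
lecture capture: 4.962 Mbps × 5160 s = 25603.9 Mb
Total: 361480.7 Mb = 45185.1 MB.
= 45.19 GB.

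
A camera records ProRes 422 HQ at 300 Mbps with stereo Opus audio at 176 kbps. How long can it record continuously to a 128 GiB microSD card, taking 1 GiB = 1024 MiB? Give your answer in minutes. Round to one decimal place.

Audio: 176 kbps = 0.176 Mbps.
Total bitrate: 300 + 0.176 = 300.176 Mbps.
Capacity: 128 GiB = 1,099,512 Mb.
Recording time: 1,099,512 / 300.176 = 3,663 s ≈ 61.0 minutes.

61.0 minutes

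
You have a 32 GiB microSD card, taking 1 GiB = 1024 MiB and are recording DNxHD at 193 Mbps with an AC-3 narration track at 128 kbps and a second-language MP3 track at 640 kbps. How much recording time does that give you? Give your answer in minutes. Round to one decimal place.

23.6 minutes

Audio total: 128 + 640 = 768 kbps = 0.768 Mbps.
Total bitrate: 193 + 0.768 = 193.768 Mbps.
Capacity: 32 GiB = 274,878 Mb.
Recording time: 274,878 / 193.768 = 1,419 s ≈ 23.6 minutes.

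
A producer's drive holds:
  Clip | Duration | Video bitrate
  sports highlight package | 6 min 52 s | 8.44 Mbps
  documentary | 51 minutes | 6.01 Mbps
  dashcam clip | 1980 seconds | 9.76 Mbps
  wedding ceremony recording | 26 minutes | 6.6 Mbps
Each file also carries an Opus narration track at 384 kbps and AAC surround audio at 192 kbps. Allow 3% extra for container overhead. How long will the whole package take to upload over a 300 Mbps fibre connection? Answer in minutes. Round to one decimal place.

3.2 minutes

Audio total: 384 + 192 = 576 kbps = 0.576 Mbps.
sports highlight package: 9.016 Mbps × 412 s × 1.03 = 3826.0 Mb
documentary: 6.586 Mbps × 3060 s × 1.03 = 20757.8 Mb
dashcam clip: 10.336 Mbps × 1980 s × 1.03 = 21079.2 Mb
wedding ceremony recording: 7.176 Mbps × 1560 s × 1.03 = 11530.4 Mb
Total: 57193.4 Mb = 7149.2 MB.
At 300 Mbps: 57193.4 / 300 = 191 s ≈ 3.18 minutes.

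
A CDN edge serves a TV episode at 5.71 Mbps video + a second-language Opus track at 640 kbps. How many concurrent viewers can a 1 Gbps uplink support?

Audio: 640 kbps = 0.640 Mbps.
Per-viewer media rate: 6.350 Mbps.
1 Gbps = 1,000 Mbps; 1,000 / 6.350 = 157.48 → 157 viewers.

157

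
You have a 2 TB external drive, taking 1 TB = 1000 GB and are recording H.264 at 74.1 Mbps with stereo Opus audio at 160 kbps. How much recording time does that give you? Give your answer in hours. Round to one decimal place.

Audio: 160 kbps = 0.160 Mbps.
Total bitrate: 74.1 + 0.160 = 74.260 Mbps.
Capacity: 2 TB = 16,000,000 Mb.
Recording time: 16,000,000 / 74.260 = 215,459 s ≈ 59.8 hours.

59.8 hours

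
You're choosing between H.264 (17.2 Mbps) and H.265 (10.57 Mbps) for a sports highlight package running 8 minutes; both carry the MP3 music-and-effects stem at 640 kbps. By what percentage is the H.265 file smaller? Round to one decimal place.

8 min = 480 s
Audio: 640 kbps = 0.640 Mbps.
H.264: 17.840 Mbps × 480 s = 8563.2 Mb = 0.997 GiB.
H.265: 11.210 Mbps × 480 s = 5380.8 Mb = 0.626 GiB.
Reduction: (1 − 0.626/0.997) × 100 = 37.16%.

37.2%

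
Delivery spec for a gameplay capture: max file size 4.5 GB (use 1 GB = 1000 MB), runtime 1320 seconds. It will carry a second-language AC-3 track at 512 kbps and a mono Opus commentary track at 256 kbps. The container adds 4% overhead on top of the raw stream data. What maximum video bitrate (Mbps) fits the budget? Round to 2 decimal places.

Budget: 4.5 GB = 36000.0 Mb.
Stream payload after overhead: 36000.0 / 1.04 = 34615.4 Mb.
Total bitrate budget: 34615.4 Mb / 1320 s = 26.224 Mbps.
Audio total: 512 + 256 = 768 kbps = 0.768 Mbps.
Video: 26.224 − 0.768 = 25.456 Mbps.

25.46 Mbps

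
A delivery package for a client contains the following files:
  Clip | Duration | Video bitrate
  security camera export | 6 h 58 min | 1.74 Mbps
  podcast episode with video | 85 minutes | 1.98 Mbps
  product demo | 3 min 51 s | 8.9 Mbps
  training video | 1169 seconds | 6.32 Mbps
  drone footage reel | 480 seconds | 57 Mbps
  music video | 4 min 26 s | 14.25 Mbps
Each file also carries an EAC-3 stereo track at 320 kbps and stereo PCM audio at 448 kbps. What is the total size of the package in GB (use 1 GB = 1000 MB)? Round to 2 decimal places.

Audio total: 320 + 448 = 768 kbps = 0.768 Mbps.
security camera export: 2.508 Mbps × 25080 s = 62900.6 Mb
podcast episode with video: 2.748 Mbps × 5100 s = 14014.8 Mb
product demo: 9.668 Mbps × 231 s = 2233.3 Mb
training video: 7.088 Mbps × 1169 s = 8285.9 Mb
drone footage reel: 57.768 Mbps × 480 s = 27728.6 Mb
music video: 15.018 Mbps × 266 s = 3994.8 Mb
Total: 119158.0 Mb = 14894.8 MB.
= 14.89 GB.

14.89 GB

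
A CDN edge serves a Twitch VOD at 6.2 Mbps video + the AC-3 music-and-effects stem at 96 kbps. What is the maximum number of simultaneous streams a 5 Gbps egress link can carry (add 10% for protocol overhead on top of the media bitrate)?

721

Audio: 96 kbps = 0.096 Mbps.
Per-viewer media rate: 6.296 Mbps.
On the wire with 10% overhead: 6.926 Mbps.
5 Gbps = 5,000 Mbps; 5,000 / 6.926 = 721.96 → 721 viewers.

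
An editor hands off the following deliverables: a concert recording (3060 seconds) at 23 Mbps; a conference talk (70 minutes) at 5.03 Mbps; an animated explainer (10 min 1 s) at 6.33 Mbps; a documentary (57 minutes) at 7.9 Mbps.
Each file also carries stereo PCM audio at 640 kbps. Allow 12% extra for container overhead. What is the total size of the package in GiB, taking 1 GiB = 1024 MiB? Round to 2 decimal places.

16.89 GiB

Audio: 640 kbps = 0.640 Mbps.
concert recording: 23.640 Mbps × 3060 s × 1.12 = 81019.0 Mb
conference talk: 5.670 Mbps × 4200 s × 1.12 = 26671.7 Mb
animated explainer: 6.970 Mbps × 601 s × 1.12 = 4691.6 Mb
documentary: 8.540 Mbps × 3420 s × 1.12 = 32711.6 Mb
Total: 145094.0 Mb = 18136.7 MB.
= 16.89 GiB.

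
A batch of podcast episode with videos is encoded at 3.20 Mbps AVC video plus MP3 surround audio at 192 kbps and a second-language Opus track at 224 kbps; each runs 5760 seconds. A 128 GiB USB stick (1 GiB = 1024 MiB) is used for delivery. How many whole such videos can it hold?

52

Audio total: 192 + 224 = 416 kbps = 0.416 Mbps.
Total bitrate: 3.616 Mbps.
Per item: 3.616 Mbps × 5760 s = 20,828 Mb = 2,604 MB.
Capacity: 128 GiB = 1,099,512 Mb; 52.79 items → 52 complete.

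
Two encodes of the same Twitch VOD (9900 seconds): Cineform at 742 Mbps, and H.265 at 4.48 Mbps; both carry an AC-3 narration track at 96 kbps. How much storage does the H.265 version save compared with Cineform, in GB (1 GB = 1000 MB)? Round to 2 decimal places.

Audio: 96 kbps = 0.096 Mbps.
Cineform: 742.096 Mbps × 9900 s = 7346750.4 Mb = 918.344 GB.
H.265: 4.576 Mbps × 9900 s = 45302.4 Mb = 5.663 GB.
Saving: 918.344 − 5.663 = 912.681 GB.

912.68 GB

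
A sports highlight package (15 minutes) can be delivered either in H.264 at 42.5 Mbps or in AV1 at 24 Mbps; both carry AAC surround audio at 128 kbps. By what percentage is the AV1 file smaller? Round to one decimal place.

15 min = 900 s
Audio: 128 kbps = 0.128 Mbps.
H.264: 42.628 Mbps × 900 s = 38365.2 Mb = 4.796 GB.
AV1: 24.128 Mbps × 900 s = 21715.2 Mb = 2.714 GB.
Reduction: (1 − 2.714/4.796) × 100 = 43.40%.

43.4%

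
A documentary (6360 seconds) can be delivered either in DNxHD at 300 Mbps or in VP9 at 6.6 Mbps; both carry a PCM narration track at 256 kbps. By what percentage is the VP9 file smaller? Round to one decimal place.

Audio: 256 kbps = 0.256 Mbps.
DNxHD: 300.256 Mbps × 6360 s = 1909628.2 Mb = 222.310 GiB.
VP9: 6.856 Mbps × 6360 s = 43604.2 Mb = 5.076 GiB.
Reduction: (1 − 5.076/222.310) × 100 = 97.72%.

97.7%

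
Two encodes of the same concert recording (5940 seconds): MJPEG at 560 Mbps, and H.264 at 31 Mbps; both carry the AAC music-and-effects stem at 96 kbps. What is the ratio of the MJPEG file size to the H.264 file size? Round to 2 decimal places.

Audio: 96 kbps = 0.096 Mbps.
MJPEG: 560.096 Mbps × 5940 s = 3326970.2 Mb = 387.310 GiB.
H.264: 31.096 Mbps × 5940 s = 184710.2 Mb = 21.503 GiB.
Ratio: 387.310 / 21.503 = 18.012.

18.01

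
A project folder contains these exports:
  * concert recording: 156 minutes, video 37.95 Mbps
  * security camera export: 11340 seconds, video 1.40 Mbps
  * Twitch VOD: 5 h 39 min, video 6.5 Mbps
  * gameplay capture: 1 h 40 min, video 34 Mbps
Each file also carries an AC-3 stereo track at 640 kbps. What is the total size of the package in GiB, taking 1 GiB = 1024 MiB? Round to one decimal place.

Audio: 640 kbps = 0.640 Mbps.
concert recording: 38.590 Mbps × 9360 s = 361202.4 Mb
security camera export: 2.040 Mbps × 11340 s = 23133.6 Mb
Twitch VOD: 7.140 Mbps × 20340 s = 145227.6 Mb
gameplay capture: 34.640 Mbps × 6000 s = 207840.0 Mb
Total: 737403.6 Mb = 92175.4 MB.
= 85.85 GiB.

85.8 GiB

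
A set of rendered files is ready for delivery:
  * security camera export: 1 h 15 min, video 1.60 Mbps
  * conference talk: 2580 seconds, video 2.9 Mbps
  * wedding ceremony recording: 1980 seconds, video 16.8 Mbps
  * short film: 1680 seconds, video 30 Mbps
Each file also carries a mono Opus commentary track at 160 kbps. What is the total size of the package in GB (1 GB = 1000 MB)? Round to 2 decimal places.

Audio: 160 kbps = 0.160 Mbps.
security camera export: 1.760 Mbps × 4500 s = 7920.0 Mb
conference talk: 3.060 Mbps × 2580 s = 7894.8 Mb
wedding ceremony recording: 16.960 Mbps × 1980 s = 33580.8 Mb
short film: 30.160 Mbps × 1680 s = 50668.8 Mb
Total: 100064.4 Mb = 12508.0 MB.
= 12.51 GB.

12.51 GB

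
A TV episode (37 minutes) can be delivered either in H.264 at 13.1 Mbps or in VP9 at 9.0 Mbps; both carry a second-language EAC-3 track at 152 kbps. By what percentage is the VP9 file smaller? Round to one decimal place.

30.9%

37 min = 2220 s
Audio: 152 kbps = 0.152 Mbps.
H.264: 13.252 Mbps × 2220 s = 29419.4 Mb = 3.425 GiB.
VP9: 9.152 Mbps × 2220 s = 20317.4 Mb = 2.365 GiB.
Reduction: (1 − 2.365/3.425) × 100 = 30.94%.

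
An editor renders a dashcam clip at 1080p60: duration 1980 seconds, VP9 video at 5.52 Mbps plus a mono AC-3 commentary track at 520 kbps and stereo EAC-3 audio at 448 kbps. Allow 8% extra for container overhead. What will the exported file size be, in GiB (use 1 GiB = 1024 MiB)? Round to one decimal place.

1.6 GiB

Audio total: 520 + 448 = 968 kbps = 0.968 Mbps.
Total bitrate: 5.52 + 0.968 = 6.488 Mbps.
Stream data: 6.488 Mbps × 1980 s = 12846.2 Mb.
With 8% container overhead: ×1.08.
13,874 Mb = 1,734,242,400 bytes ÷ 1,073,741,824 = 1.615 GiB.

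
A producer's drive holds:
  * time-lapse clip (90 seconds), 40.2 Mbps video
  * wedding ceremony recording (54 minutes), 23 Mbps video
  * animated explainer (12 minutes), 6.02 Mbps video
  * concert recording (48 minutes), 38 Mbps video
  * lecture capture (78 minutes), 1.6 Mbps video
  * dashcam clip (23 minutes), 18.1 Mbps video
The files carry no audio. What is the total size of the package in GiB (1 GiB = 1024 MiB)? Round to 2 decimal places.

26.12 GiB

time-lapse clip: 40.200 Mbps × 90 s = 3618.0 Mb
wedding ceremony recording: 23.000 Mbps × 3240 s = 74520.0 Mb
animated explainer: 6.020 Mbps × 720 s = 4334.4 Mb
concert recording: 38.000 Mbps × 2880 s = 109440.0 Mb
lecture capture: 1.600 Mbps × 4680 s = 7488.0 Mb
dashcam clip: 18.100 Mbps × 1380 s = 24978.0 Mb
Total: 224378.4 Mb = 28047.3 MB.
= 26.12 GiB.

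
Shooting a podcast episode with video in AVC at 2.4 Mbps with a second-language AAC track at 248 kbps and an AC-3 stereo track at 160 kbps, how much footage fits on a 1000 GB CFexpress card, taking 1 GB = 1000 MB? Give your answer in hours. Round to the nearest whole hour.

791 hours

Audio total: 248 + 160 = 408 kbps = 0.408 Mbps.
Total bitrate: 2.4 + 0.408 = 2.808 Mbps.
Capacity: 1000 GB = 8,000,000 Mb.
Recording time: 8,000,000 / 2.808 = 2,849,003 s ≈ 791 hours.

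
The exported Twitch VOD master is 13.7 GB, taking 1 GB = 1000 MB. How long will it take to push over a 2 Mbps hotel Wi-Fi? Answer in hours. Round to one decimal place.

15.2 hours

File: 13.7 GB = 109600.0 Mb.
At 2 Mbps: 109600.0 / 2 = 54800.0 s ≈ 15.2 hours.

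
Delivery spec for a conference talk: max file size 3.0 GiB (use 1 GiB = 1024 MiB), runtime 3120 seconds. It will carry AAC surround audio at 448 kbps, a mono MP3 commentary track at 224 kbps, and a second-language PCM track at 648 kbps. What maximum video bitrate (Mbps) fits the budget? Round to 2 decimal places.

Budget: 3.0 GiB = 25769.8 Mb.
Total bitrate budget: 25769.8 Mb / 3120 s = 8.260 Mbps.
Audio total: 448 + 224 + 648 = 1320 kbps = 1.320 Mbps.
Video: 8.260 − 1.320 = 6.940 Mbps.

6.94 Mbps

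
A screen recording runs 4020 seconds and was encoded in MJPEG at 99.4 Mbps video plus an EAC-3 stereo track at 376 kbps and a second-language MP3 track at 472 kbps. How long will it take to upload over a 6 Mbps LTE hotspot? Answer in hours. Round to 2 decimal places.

Audio total: 376 + 472 = 848 kbps = 0.848 Mbps.
Total bitrate: 100.248 Mbps.
File: 100.248 Mbps × 4020 s = 402997.0 Mb.
At 6 Mbps: 402997.0 / 6 = 67166.2 s ≈ 18.7 hours.

18.66 hours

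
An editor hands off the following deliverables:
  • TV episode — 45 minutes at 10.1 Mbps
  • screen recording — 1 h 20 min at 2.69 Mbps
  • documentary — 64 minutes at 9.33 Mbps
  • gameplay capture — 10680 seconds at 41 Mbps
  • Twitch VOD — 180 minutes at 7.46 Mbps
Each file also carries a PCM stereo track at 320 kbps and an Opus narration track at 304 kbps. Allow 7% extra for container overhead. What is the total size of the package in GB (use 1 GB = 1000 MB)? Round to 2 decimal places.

82.25 GB

Audio total: 320 + 304 = 624 kbps = 0.624 Mbps.
TV episode: 10.724 Mbps × 2700 s × 1.07 = 30981.6 Mb
screen recording: 3.314 Mbps × 4800 s × 1.07 = 17020.7 Mb
documentary: 9.954 Mbps × 3840 s × 1.07 = 40899.0 Mb
gameplay capture: 41.624 Mbps × 10680 s × 1.07 = 475662.4 Mb
Twitch VOD: 8.084 Mbps × 10800 s × 1.07 = 93418.7 Mb
Total: 657982.5 Mb = 82247.8 MB.
= 82.25 GB.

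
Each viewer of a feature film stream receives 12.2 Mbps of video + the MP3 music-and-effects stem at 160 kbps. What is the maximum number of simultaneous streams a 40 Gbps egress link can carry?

Audio: 160 kbps = 0.160 Mbps.
Per-viewer media rate: 12.360 Mbps.
40 Gbps = 40,000 Mbps; 40,000 / 12.360 = 3236.25 → 3236 viewers.

3236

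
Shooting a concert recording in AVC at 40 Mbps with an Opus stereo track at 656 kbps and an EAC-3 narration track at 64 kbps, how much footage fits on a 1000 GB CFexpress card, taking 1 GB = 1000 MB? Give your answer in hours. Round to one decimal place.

Audio total: 656 + 64 = 720 kbps = 0.720 Mbps.
Total bitrate: 40 + 0.720 = 40.720 Mbps.
Capacity: 1000 GB = 8,000,000 Mb.
Recording time: 8,000,000 / 40.720 = 196,464 s ≈ 54.6 hours.

54.6 hours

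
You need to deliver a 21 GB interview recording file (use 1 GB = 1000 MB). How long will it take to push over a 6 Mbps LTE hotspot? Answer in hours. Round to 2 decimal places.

7.78 hours

File: 21 GB = 168000.0 Mb.
At 6 Mbps: 168000.0 / 6 = 28000.0 s ≈ 7.78 hours.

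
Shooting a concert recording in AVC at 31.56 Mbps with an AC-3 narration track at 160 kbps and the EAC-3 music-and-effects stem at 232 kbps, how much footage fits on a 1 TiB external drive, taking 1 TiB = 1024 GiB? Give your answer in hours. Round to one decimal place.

76.5 hours

Audio total: 160 + 232 = 392 kbps = 0.392 Mbps.
Total bitrate: 31.56 + 0.392 = 31.952 Mbps.
Capacity: 1 TiB = 8,796,093 Mb.
Recording time: 8,796,093 / 31.952 = 275,291 s ≈ 76.5 hours.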